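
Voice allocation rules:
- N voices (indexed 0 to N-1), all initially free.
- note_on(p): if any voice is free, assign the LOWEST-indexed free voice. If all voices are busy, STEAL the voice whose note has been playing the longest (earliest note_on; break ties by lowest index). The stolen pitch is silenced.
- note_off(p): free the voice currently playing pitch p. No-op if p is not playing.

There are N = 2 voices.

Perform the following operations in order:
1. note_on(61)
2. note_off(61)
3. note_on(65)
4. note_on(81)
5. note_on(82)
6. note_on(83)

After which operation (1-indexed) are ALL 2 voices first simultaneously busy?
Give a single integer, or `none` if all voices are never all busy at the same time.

Answer: 4

Derivation:
Op 1: note_on(61): voice 0 is free -> assigned | voices=[61 -]
Op 2: note_off(61): free voice 0 | voices=[- -]
Op 3: note_on(65): voice 0 is free -> assigned | voices=[65 -]
Op 4: note_on(81): voice 1 is free -> assigned | voices=[65 81]
Op 5: note_on(82): all voices busy, STEAL voice 0 (pitch 65, oldest) -> assign | voices=[82 81]
Op 6: note_on(83): all voices busy, STEAL voice 1 (pitch 81, oldest) -> assign | voices=[82 83]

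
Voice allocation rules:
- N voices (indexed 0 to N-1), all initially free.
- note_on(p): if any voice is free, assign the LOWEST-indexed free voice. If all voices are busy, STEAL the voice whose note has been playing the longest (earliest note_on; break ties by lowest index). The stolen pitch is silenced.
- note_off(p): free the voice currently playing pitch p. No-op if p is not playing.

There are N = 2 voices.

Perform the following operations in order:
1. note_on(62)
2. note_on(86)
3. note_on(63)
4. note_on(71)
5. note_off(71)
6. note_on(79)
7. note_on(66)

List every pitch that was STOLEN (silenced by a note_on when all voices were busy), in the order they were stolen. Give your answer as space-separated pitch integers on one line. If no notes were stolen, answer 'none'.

Op 1: note_on(62): voice 0 is free -> assigned | voices=[62 -]
Op 2: note_on(86): voice 1 is free -> assigned | voices=[62 86]
Op 3: note_on(63): all voices busy, STEAL voice 0 (pitch 62, oldest) -> assign | voices=[63 86]
Op 4: note_on(71): all voices busy, STEAL voice 1 (pitch 86, oldest) -> assign | voices=[63 71]
Op 5: note_off(71): free voice 1 | voices=[63 -]
Op 6: note_on(79): voice 1 is free -> assigned | voices=[63 79]
Op 7: note_on(66): all voices busy, STEAL voice 0 (pitch 63, oldest) -> assign | voices=[66 79]

Answer: 62 86 63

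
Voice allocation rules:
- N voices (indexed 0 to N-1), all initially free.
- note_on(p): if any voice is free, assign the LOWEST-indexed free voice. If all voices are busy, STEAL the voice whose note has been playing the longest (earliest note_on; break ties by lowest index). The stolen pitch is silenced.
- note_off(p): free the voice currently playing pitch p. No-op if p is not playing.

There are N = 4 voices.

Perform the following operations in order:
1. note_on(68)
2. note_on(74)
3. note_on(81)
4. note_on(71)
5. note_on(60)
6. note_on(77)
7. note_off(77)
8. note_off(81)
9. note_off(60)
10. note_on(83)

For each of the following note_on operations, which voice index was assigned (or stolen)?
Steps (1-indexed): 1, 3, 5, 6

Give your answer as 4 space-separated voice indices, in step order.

Answer: 0 2 0 1

Derivation:
Op 1: note_on(68): voice 0 is free -> assigned | voices=[68 - - -]
Op 2: note_on(74): voice 1 is free -> assigned | voices=[68 74 - -]
Op 3: note_on(81): voice 2 is free -> assigned | voices=[68 74 81 -]
Op 4: note_on(71): voice 3 is free -> assigned | voices=[68 74 81 71]
Op 5: note_on(60): all voices busy, STEAL voice 0 (pitch 68, oldest) -> assign | voices=[60 74 81 71]
Op 6: note_on(77): all voices busy, STEAL voice 1 (pitch 74, oldest) -> assign | voices=[60 77 81 71]
Op 7: note_off(77): free voice 1 | voices=[60 - 81 71]
Op 8: note_off(81): free voice 2 | voices=[60 - - 71]
Op 9: note_off(60): free voice 0 | voices=[- - - 71]
Op 10: note_on(83): voice 0 is free -> assigned | voices=[83 - - 71]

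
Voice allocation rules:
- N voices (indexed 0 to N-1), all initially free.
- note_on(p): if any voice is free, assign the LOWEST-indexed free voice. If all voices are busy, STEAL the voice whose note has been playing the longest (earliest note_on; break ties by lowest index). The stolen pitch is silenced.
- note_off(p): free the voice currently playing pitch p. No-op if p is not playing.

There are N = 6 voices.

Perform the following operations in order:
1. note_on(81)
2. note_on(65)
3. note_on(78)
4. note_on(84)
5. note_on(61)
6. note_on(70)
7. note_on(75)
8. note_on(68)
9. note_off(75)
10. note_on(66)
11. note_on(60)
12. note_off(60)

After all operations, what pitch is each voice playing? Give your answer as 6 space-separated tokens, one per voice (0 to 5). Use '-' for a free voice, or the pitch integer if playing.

Op 1: note_on(81): voice 0 is free -> assigned | voices=[81 - - - - -]
Op 2: note_on(65): voice 1 is free -> assigned | voices=[81 65 - - - -]
Op 3: note_on(78): voice 2 is free -> assigned | voices=[81 65 78 - - -]
Op 4: note_on(84): voice 3 is free -> assigned | voices=[81 65 78 84 - -]
Op 5: note_on(61): voice 4 is free -> assigned | voices=[81 65 78 84 61 -]
Op 6: note_on(70): voice 5 is free -> assigned | voices=[81 65 78 84 61 70]
Op 7: note_on(75): all voices busy, STEAL voice 0 (pitch 81, oldest) -> assign | voices=[75 65 78 84 61 70]
Op 8: note_on(68): all voices busy, STEAL voice 1 (pitch 65, oldest) -> assign | voices=[75 68 78 84 61 70]
Op 9: note_off(75): free voice 0 | voices=[- 68 78 84 61 70]
Op 10: note_on(66): voice 0 is free -> assigned | voices=[66 68 78 84 61 70]
Op 11: note_on(60): all voices busy, STEAL voice 2 (pitch 78, oldest) -> assign | voices=[66 68 60 84 61 70]
Op 12: note_off(60): free voice 2 | voices=[66 68 - 84 61 70]

Answer: 66 68 - 84 61 70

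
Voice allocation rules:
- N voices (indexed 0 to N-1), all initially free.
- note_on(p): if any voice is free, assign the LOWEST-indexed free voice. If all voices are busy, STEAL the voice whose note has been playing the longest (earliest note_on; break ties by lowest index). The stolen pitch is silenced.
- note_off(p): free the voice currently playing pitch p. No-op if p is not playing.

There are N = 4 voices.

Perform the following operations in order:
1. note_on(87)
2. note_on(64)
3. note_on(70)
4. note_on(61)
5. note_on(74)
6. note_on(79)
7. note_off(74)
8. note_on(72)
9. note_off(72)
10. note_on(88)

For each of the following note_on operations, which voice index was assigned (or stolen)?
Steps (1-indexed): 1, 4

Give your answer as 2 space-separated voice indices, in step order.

Answer: 0 3

Derivation:
Op 1: note_on(87): voice 0 is free -> assigned | voices=[87 - - -]
Op 2: note_on(64): voice 1 is free -> assigned | voices=[87 64 - -]
Op 3: note_on(70): voice 2 is free -> assigned | voices=[87 64 70 -]
Op 4: note_on(61): voice 3 is free -> assigned | voices=[87 64 70 61]
Op 5: note_on(74): all voices busy, STEAL voice 0 (pitch 87, oldest) -> assign | voices=[74 64 70 61]
Op 6: note_on(79): all voices busy, STEAL voice 1 (pitch 64, oldest) -> assign | voices=[74 79 70 61]
Op 7: note_off(74): free voice 0 | voices=[- 79 70 61]
Op 8: note_on(72): voice 0 is free -> assigned | voices=[72 79 70 61]
Op 9: note_off(72): free voice 0 | voices=[- 79 70 61]
Op 10: note_on(88): voice 0 is free -> assigned | voices=[88 79 70 61]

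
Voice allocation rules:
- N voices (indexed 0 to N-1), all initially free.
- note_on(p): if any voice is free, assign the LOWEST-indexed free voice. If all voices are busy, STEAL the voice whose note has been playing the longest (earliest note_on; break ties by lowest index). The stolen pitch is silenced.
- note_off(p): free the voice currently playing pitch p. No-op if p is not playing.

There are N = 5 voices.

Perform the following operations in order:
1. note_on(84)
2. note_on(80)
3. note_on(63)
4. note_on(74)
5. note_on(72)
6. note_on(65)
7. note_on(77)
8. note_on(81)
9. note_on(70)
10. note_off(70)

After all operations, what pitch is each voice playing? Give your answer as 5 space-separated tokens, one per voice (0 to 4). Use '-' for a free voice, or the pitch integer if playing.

Answer: 65 77 81 - 72

Derivation:
Op 1: note_on(84): voice 0 is free -> assigned | voices=[84 - - - -]
Op 2: note_on(80): voice 1 is free -> assigned | voices=[84 80 - - -]
Op 3: note_on(63): voice 2 is free -> assigned | voices=[84 80 63 - -]
Op 4: note_on(74): voice 3 is free -> assigned | voices=[84 80 63 74 -]
Op 5: note_on(72): voice 4 is free -> assigned | voices=[84 80 63 74 72]
Op 6: note_on(65): all voices busy, STEAL voice 0 (pitch 84, oldest) -> assign | voices=[65 80 63 74 72]
Op 7: note_on(77): all voices busy, STEAL voice 1 (pitch 80, oldest) -> assign | voices=[65 77 63 74 72]
Op 8: note_on(81): all voices busy, STEAL voice 2 (pitch 63, oldest) -> assign | voices=[65 77 81 74 72]
Op 9: note_on(70): all voices busy, STEAL voice 3 (pitch 74, oldest) -> assign | voices=[65 77 81 70 72]
Op 10: note_off(70): free voice 3 | voices=[65 77 81 - 72]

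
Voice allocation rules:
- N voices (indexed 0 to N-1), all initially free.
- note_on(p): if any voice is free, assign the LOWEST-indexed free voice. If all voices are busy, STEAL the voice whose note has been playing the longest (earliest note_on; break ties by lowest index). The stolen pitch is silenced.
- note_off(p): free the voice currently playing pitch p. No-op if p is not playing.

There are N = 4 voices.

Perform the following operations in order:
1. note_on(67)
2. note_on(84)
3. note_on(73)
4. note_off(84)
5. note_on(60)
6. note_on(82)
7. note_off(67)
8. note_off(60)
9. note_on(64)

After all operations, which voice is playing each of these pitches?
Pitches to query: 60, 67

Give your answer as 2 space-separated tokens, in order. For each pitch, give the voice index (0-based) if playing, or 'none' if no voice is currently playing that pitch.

Answer: none none

Derivation:
Op 1: note_on(67): voice 0 is free -> assigned | voices=[67 - - -]
Op 2: note_on(84): voice 1 is free -> assigned | voices=[67 84 - -]
Op 3: note_on(73): voice 2 is free -> assigned | voices=[67 84 73 -]
Op 4: note_off(84): free voice 1 | voices=[67 - 73 -]
Op 5: note_on(60): voice 1 is free -> assigned | voices=[67 60 73 -]
Op 6: note_on(82): voice 3 is free -> assigned | voices=[67 60 73 82]
Op 7: note_off(67): free voice 0 | voices=[- 60 73 82]
Op 8: note_off(60): free voice 1 | voices=[- - 73 82]
Op 9: note_on(64): voice 0 is free -> assigned | voices=[64 - 73 82]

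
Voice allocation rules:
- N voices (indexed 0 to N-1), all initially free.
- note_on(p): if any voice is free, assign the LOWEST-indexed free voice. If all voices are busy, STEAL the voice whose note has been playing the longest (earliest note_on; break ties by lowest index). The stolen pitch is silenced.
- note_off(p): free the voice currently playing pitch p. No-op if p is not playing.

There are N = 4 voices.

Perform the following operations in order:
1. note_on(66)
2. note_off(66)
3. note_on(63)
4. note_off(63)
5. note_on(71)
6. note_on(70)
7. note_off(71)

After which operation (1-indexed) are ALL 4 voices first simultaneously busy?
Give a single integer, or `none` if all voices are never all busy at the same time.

Op 1: note_on(66): voice 0 is free -> assigned | voices=[66 - - -]
Op 2: note_off(66): free voice 0 | voices=[- - - -]
Op 3: note_on(63): voice 0 is free -> assigned | voices=[63 - - -]
Op 4: note_off(63): free voice 0 | voices=[- - - -]
Op 5: note_on(71): voice 0 is free -> assigned | voices=[71 - - -]
Op 6: note_on(70): voice 1 is free -> assigned | voices=[71 70 - -]
Op 7: note_off(71): free voice 0 | voices=[- 70 - -]

Answer: none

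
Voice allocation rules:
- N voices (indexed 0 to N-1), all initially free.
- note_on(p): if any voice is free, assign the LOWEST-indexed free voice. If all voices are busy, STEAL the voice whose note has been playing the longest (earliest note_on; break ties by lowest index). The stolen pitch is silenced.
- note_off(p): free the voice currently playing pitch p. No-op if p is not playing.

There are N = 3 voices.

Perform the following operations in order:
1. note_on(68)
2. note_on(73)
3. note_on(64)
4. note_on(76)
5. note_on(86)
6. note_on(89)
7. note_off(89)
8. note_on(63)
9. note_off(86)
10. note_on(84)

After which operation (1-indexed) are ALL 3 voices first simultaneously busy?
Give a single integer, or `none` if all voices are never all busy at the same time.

Op 1: note_on(68): voice 0 is free -> assigned | voices=[68 - -]
Op 2: note_on(73): voice 1 is free -> assigned | voices=[68 73 -]
Op 3: note_on(64): voice 2 is free -> assigned | voices=[68 73 64]
Op 4: note_on(76): all voices busy, STEAL voice 0 (pitch 68, oldest) -> assign | voices=[76 73 64]
Op 5: note_on(86): all voices busy, STEAL voice 1 (pitch 73, oldest) -> assign | voices=[76 86 64]
Op 6: note_on(89): all voices busy, STEAL voice 2 (pitch 64, oldest) -> assign | voices=[76 86 89]
Op 7: note_off(89): free voice 2 | voices=[76 86 -]
Op 8: note_on(63): voice 2 is free -> assigned | voices=[76 86 63]
Op 9: note_off(86): free voice 1 | voices=[76 - 63]
Op 10: note_on(84): voice 1 is free -> assigned | voices=[76 84 63]

Answer: 3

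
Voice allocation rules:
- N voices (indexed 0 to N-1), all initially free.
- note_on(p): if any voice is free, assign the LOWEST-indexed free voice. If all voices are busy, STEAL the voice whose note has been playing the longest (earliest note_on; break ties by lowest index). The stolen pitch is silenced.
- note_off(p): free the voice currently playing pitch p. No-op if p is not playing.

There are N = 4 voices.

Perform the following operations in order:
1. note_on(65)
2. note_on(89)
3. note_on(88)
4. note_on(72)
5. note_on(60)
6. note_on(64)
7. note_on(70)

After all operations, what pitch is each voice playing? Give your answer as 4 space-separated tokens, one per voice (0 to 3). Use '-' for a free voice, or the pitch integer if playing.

Answer: 60 64 70 72

Derivation:
Op 1: note_on(65): voice 0 is free -> assigned | voices=[65 - - -]
Op 2: note_on(89): voice 1 is free -> assigned | voices=[65 89 - -]
Op 3: note_on(88): voice 2 is free -> assigned | voices=[65 89 88 -]
Op 4: note_on(72): voice 3 is free -> assigned | voices=[65 89 88 72]
Op 5: note_on(60): all voices busy, STEAL voice 0 (pitch 65, oldest) -> assign | voices=[60 89 88 72]
Op 6: note_on(64): all voices busy, STEAL voice 1 (pitch 89, oldest) -> assign | voices=[60 64 88 72]
Op 7: note_on(70): all voices busy, STEAL voice 2 (pitch 88, oldest) -> assign | voices=[60 64 70 72]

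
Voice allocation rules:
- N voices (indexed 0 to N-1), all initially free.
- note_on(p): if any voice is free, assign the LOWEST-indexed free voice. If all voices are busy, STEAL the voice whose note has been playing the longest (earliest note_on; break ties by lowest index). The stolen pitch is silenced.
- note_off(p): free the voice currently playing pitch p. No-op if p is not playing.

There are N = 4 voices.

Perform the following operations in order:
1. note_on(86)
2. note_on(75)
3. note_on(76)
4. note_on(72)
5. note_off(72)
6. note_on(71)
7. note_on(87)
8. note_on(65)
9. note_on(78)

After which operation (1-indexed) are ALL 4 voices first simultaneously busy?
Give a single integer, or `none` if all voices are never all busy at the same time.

Answer: 4

Derivation:
Op 1: note_on(86): voice 0 is free -> assigned | voices=[86 - - -]
Op 2: note_on(75): voice 1 is free -> assigned | voices=[86 75 - -]
Op 3: note_on(76): voice 2 is free -> assigned | voices=[86 75 76 -]
Op 4: note_on(72): voice 3 is free -> assigned | voices=[86 75 76 72]
Op 5: note_off(72): free voice 3 | voices=[86 75 76 -]
Op 6: note_on(71): voice 3 is free -> assigned | voices=[86 75 76 71]
Op 7: note_on(87): all voices busy, STEAL voice 0 (pitch 86, oldest) -> assign | voices=[87 75 76 71]
Op 8: note_on(65): all voices busy, STEAL voice 1 (pitch 75, oldest) -> assign | voices=[87 65 76 71]
Op 9: note_on(78): all voices busy, STEAL voice 2 (pitch 76, oldest) -> assign | voices=[87 65 78 71]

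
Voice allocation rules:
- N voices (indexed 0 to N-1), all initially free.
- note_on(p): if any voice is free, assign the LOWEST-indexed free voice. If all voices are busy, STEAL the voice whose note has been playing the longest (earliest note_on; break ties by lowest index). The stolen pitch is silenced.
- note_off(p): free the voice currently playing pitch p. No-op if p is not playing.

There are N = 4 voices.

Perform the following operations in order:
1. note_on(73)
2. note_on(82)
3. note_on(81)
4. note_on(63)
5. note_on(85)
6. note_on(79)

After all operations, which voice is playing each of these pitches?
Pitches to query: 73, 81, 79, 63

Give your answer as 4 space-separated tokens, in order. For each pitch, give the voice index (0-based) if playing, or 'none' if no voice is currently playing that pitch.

Op 1: note_on(73): voice 0 is free -> assigned | voices=[73 - - -]
Op 2: note_on(82): voice 1 is free -> assigned | voices=[73 82 - -]
Op 3: note_on(81): voice 2 is free -> assigned | voices=[73 82 81 -]
Op 4: note_on(63): voice 3 is free -> assigned | voices=[73 82 81 63]
Op 5: note_on(85): all voices busy, STEAL voice 0 (pitch 73, oldest) -> assign | voices=[85 82 81 63]
Op 6: note_on(79): all voices busy, STEAL voice 1 (pitch 82, oldest) -> assign | voices=[85 79 81 63]

Answer: none 2 1 3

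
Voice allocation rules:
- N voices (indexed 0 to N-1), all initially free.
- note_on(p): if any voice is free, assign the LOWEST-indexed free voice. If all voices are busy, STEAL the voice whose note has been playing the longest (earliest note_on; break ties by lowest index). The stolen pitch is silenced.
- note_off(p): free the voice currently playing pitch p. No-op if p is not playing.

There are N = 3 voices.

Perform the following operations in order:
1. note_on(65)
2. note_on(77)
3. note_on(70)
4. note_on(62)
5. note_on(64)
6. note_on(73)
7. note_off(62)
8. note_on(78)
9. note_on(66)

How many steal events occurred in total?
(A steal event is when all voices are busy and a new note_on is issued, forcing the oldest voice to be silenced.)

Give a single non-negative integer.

Answer: 4

Derivation:
Op 1: note_on(65): voice 0 is free -> assigned | voices=[65 - -]
Op 2: note_on(77): voice 1 is free -> assigned | voices=[65 77 -]
Op 3: note_on(70): voice 2 is free -> assigned | voices=[65 77 70]
Op 4: note_on(62): all voices busy, STEAL voice 0 (pitch 65, oldest) -> assign | voices=[62 77 70]
Op 5: note_on(64): all voices busy, STEAL voice 1 (pitch 77, oldest) -> assign | voices=[62 64 70]
Op 6: note_on(73): all voices busy, STEAL voice 2 (pitch 70, oldest) -> assign | voices=[62 64 73]
Op 7: note_off(62): free voice 0 | voices=[- 64 73]
Op 8: note_on(78): voice 0 is free -> assigned | voices=[78 64 73]
Op 9: note_on(66): all voices busy, STEAL voice 1 (pitch 64, oldest) -> assign | voices=[78 66 73]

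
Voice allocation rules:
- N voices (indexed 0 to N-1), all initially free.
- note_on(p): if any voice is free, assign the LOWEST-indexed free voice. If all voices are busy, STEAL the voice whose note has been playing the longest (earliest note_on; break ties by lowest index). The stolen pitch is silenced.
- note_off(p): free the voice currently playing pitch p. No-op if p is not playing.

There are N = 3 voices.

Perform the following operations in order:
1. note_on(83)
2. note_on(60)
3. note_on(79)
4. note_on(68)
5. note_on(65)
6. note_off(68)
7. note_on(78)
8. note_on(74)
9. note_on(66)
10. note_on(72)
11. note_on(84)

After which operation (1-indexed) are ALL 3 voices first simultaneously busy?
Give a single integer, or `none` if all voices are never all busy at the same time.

Answer: 3

Derivation:
Op 1: note_on(83): voice 0 is free -> assigned | voices=[83 - -]
Op 2: note_on(60): voice 1 is free -> assigned | voices=[83 60 -]
Op 3: note_on(79): voice 2 is free -> assigned | voices=[83 60 79]
Op 4: note_on(68): all voices busy, STEAL voice 0 (pitch 83, oldest) -> assign | voices=[68 60 79]
Op 5: note_on(65): all voices busy, STEAL voice 1 (pitch 60, oldest) -> assign | voices=[68 65 79]
Op 6: note_off(68): free voice 0 | voices=[- 65 79]
Op 7: note_on(78): voice 0 is free -> assigned | voices=[78 65 79]
Op 8: note_on(74): all voices busy, STEAL voice 2 (pitch 79, oldest) -> assign | voices=[78 65 74]
Op 9: note_on(66): all voices busy, STEAL voice 1 (pitch 65, oldest) -> assign | voices=[78 66 74]
Op 10: note_on(72): all voices busy, STEAL voice 0 (pitch 78, oldest) -> assign | voices=[72 66 74]
Op 11: note_on(84): all voices busy, STEAL voice 2 (pitch 74, oldest) -> assign | voices=[72 66 84]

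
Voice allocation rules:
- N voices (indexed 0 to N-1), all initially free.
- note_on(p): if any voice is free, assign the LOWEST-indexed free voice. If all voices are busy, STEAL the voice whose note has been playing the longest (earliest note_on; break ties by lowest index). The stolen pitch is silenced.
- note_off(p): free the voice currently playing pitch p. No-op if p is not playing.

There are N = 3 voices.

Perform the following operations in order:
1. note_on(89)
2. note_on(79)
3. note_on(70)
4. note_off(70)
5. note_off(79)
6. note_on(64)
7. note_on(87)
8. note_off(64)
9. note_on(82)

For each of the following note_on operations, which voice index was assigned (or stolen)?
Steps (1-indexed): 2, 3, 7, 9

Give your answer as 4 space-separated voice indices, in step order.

Op 1: note_on(89): voice 0 is free -> assigned | voices=[89 - -]
Op 2: note_on(79): voice 1 is free -> assigned | voices=[89 79 -]
Op 3: note_on(70): voice 2 is free -> assigned | voices=[89 79 70]
Op 4: note_off(70): free voice 2 | voices=[89 79 -]
Op 5: note_off(79): free voice 1 | voices=[89 - -]
Op 6: note_on(64): voice 1 is free -> assigned | voices=[89 64 -]
Op 7: note_on(87): voice 2 is free -> assigned | voices=[89 64 87]
Op 8: note_off(64): free voice 1 | voices=[89 - 87]
Op 9: note_on(82): voice 1 is free -> assigned | voices=[89 82 87]

Answer: 1 2 2 1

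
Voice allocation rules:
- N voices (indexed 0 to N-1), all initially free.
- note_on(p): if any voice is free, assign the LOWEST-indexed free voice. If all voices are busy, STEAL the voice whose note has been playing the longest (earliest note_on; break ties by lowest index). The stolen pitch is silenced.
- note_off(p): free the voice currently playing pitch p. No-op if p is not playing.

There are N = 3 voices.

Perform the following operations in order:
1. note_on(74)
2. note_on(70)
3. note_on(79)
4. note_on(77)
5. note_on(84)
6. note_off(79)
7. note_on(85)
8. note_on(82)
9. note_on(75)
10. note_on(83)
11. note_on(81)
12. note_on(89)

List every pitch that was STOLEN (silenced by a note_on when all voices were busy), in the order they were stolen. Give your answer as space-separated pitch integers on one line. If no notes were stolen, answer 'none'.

Op 1: note_on(74): voice 0 is free -> assigned | voices=[74 - -]
Op 2: note_on(70): voice 1 is free -> assigned | voices=[74 70 -]
Op 3: note_on(79): voice 2 is free -> assigned | voices=[74 70 79]
Op 4: note_on(77): all voices busy, STEAL voice 0 (pitch 74, oldest) -> assign | voices=[77 70 79]
Op 5: note_on(84): all voices busy, STEAL voice 1 (pitch 70, oldest) -> assign | voices=[77 84 79]
Op 6: note_off(79): free voice 2 | voices=[77 84 -]
Op 7: note_on(85): voice 2 is free -> assigned | voices=[77 84 85]
Op 8: note_on(82): all voices busy, STEAL voice 0 (pitch 77, oldest) -> assign | voices=[82 84 85]
Op 9: note_on(75): all voices busy, STEAL voice 1 (pitch 84, oldest) -> assign | voices=[82 75 85]
Op 10: note_on(83): all voices busy, STEAL voice 2 (pitch 85, oldest) -> assign | voices=[82 75 83]
Op 11: note_on(81): all voices busy, STEAL voice 0 (pitch 82, oldest) -> assign | voices=[81 75 83]
Op 12: note_on(89): all voices busy, STEAL voice 1 (pitch 75, oldest) -> assign | voices=[81 89 83]

Answer: 74 70 77 84 85 82 75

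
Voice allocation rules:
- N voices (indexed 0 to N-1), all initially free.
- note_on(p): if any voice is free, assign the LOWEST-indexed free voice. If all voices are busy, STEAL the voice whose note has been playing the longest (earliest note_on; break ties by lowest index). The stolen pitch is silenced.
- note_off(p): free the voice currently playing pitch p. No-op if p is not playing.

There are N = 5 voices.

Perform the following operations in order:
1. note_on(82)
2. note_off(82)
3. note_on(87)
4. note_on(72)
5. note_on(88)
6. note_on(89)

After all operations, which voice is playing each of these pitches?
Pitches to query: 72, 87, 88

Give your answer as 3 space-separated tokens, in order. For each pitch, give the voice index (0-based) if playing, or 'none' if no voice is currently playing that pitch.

Op 1: note_on(82): voice 0 is free -> assigned | voices=[82 - - - -]
Op 2: note_off(82): free voice 0 | voices=[- - - - -]
Op 3: note_on(87): voice 0 is free -> assigned | voices=[87 - - - -]
Op 4: note_on(72): voice 1 is free -> assigned | voices=[87 72 - - -]
Op 5: note_on(88): voice 2 is free -> assigned | voices=[87 72 88 - -]
Op 6: note_on(89): voice 3 is free -> assigned | voices=[87 72 88 89 -]

Answer: 1 0 2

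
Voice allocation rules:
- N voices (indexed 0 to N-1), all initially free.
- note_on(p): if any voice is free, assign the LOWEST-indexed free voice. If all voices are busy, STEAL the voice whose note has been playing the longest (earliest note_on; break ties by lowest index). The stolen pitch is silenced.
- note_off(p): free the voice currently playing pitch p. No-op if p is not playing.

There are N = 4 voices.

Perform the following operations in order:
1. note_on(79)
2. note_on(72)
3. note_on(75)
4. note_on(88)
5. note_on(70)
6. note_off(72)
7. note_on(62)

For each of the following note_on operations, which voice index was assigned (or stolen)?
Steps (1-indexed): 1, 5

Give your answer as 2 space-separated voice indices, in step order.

Op 1: note_on(79): voice 0 is free -> assigned | voices=[79 - - -]
Op 2: note_on(72): voice 1 is free -> assigned | voices=[79 72 - -]
Op 3: note_on(75): voice 2 is free -> assigned | voices=[79 72 75 -]
Op 4: note_on(88): voice 3 is free -> assigned | voices=[79 72 75 88]
Op 5: note_on(70): all voices busy, STEAL voice 0 (pitch 79, oldest) -> assign | voices=[70 72 75 88]
Op 6: note_off(72): free voice 1 | voices=[70 - 75 88]
Op 7: note_on(62): voice 1 is free -> assigned | voices=[70 62 75 88]

Answer: 0 0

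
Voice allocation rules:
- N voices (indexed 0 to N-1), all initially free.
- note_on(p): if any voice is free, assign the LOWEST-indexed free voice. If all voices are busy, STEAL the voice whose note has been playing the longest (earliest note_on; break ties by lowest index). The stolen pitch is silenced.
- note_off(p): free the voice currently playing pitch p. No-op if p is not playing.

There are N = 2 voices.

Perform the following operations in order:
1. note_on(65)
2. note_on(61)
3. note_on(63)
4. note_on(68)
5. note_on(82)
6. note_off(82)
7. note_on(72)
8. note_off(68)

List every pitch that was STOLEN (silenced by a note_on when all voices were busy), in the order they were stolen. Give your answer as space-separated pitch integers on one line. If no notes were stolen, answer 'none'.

Op 1: note_on(65): voice 0 is free -> assigned | voices=[65 -]
Op 2: note_on(61): voice 1 is free -> assigned | voices=[65 61]
Op 3: note_on(63): all voices busy, STEAL voice 0 (pitch 65, oldest) -> assign | voices=[63 61]
Op 4: note_on(68): all voices busy, STEAL voice 1 (pitch 61, oldest) -> assign | voices=[63 68]
Op 5: note_on(82): all voices busy, STEAL voice 0 (pitch 63, oldest) -> assign | voices=[82 68]
Op 6: note_off(82): free voice 0 | voices=[- 68]
Op 7: note_on(72): voice 0 is free -> assigned | voices=[72 68]
Op 8: note_off(68): free voice 1 | voices=[72 -]

Answer: 65 61 63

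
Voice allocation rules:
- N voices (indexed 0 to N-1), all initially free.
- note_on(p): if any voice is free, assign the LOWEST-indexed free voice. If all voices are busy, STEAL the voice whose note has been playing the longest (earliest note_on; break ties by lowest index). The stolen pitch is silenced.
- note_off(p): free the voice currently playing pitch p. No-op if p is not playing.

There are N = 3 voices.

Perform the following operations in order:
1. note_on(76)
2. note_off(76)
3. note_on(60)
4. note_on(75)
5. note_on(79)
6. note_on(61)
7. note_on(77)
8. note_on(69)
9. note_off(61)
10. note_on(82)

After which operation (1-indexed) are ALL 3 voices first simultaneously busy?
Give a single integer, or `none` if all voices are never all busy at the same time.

Op 1: note_on(76): voice 0 is free -> assigned | voices=[76 - -]
Op 2: note_off(76): free voice 0 | voices=[- - -]
Op 3: note_on(60): voice 0 is free -> assigned | voices=[60 - -]
Op 4: note_on(75): voice 1 is free -> assigned | voices=[60 75 -]
Op 5: note_on(79): voice 2 is free -> assigned | voices=[60 75 79]
Op 6: note_on(61): all voices busy, STEAL voice 0 (pitch 60, oldest) -> assign | voices=[61 75 79]
Op 7: note_on(77): all voices busy, STEAL voice 1 (pitch 75, oldest) -> assign | voices=[61 77 79]
Op 8: note_on(69): all voices busy, STEAL voice 2 (pitch 79, oldest) -> assign | voices=[61 77 69]
Op 9: note_off(61): free voice 0 | voices=[- 77 69]
Op 10: note_on(82): voice 0 is free -> assigned | voices=[82 77 69]

Answer: 5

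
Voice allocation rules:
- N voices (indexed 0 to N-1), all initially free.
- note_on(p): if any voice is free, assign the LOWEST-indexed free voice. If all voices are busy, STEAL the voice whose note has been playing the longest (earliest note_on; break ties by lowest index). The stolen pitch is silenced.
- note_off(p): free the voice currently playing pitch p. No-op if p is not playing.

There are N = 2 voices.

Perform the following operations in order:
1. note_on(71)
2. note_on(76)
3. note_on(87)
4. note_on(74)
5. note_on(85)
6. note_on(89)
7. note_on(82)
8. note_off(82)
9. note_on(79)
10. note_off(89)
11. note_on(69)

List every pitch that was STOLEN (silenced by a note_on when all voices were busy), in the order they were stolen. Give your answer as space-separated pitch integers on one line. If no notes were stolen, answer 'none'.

Answer: 71 76 87 74 85

Derivation:
Op 1: note_on(71): voice 0 is free -> assigned | voices=[71 -]
Op 2: note_on(76): voice 1 is free -> assigned | voices=[71 76]
Op 3: note_on(87): all voices busy, STEAL voice 0 (pitch 71, oldest) -> assign | voices=[87 76]
Op 4: note_on(74): all voices busy, STEAL voice 1 (pitch 76, oldest) -> assign | voices=[87 74]
Op 5: note_on(85): all voices busy, STEAL voice 0 (pitch 87, oldest) -> assign | voices=[85 74]
Op 6: note_on(89): all voices busy, STEAL voice 1 (pitch 74, oldest) -> assign | voices=[85 89]
Op 7: note_on(82): all voices busy, STEAL voice 0 (pitch 85, oldest) -> assign | voices=[82 89]
Op 8: note_off(82): free voice 0 | voices=[- 89]
Op 9: note_on(79): voice 0 is free -> assigned | voices=[79 89]
Op 10: note_off(89): free voice 1 | voices=[79 -]
Op 11: note_on(69): voice 1 is free -> assigned | voices=[79 69]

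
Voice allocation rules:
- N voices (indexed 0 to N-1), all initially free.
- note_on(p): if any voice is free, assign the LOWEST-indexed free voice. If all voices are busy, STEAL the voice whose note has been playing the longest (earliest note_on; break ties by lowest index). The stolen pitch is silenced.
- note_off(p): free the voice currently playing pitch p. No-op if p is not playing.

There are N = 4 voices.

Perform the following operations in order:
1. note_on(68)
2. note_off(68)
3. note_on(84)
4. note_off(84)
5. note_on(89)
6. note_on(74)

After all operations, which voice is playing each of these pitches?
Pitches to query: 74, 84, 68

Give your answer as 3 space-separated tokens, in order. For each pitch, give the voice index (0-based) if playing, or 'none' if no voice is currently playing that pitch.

Op 1: note_on(68): voice 0 is free -> assigned | voices=[68 - - -]
Op 2: note_off(68): free voice 0 | voices=[- - - -]
Op 3: note_on(84): voice 0 is free -> assigned | voices=[84 - - -]
Op 4: note_off(84): free voice 0 | voices=[- - - -]
Op 5: note_on(89): voice 0 is free -> assigned | voices=[89 - - -]
Op 6: note_on(74): voice 1 is free -> assigned | voices=[89 74 - -]

Answer: 1 none none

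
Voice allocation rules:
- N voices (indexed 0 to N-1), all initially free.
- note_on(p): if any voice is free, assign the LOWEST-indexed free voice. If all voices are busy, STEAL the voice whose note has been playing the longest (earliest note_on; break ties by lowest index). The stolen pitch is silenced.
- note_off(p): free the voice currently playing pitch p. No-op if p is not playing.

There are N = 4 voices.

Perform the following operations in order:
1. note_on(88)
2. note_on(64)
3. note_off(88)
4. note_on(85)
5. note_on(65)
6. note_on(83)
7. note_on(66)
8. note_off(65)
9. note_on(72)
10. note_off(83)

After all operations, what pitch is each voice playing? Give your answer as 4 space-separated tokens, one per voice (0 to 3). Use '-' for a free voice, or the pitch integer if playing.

Op 1: note_on(88): voice 0 is free -> assigned | voices=[88 - - -]
Op 2: note_on(64): voice 1 is free -> assigned | voices=[88 64 - -]
Op 3: note_off(88): free voice 0 | voices=[- 64 - -]
Op 4: note_on(85): voice 0 is free -> assigned | voices=[85 64 - -]
Op 5: note_on(65): voice 2 is free -> assigned | voices=[85 64 65 -]
Op 6: note_on(83): voice 3 is free -> assigned | voices=[85 64 65 83]
Op 7: note_on(66): all voices busy, STEAL voice 1 (pitch 64, oldest) -> assign | voices=[85 66 65 83]
Op 8: note_off(65): free voice 2 | voices=[85 66 - 83]
Op 9: note_on(72): voice 2 is free -> assigned | voices=[85 66 72 83]
Op 10: note_off(83): free voice 3 | voices=[85 66 72 -]

Answer: 85 66 72 -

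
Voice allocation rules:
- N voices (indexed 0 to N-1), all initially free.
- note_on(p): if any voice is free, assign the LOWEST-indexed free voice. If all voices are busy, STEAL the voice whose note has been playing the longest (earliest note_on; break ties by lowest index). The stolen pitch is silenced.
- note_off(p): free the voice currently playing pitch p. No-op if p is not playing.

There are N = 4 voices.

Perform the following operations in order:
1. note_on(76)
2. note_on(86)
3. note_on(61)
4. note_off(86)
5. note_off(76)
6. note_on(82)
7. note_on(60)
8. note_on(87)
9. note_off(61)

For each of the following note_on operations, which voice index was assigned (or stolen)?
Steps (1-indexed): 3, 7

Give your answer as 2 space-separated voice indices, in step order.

Op 1: note_on(76): voice 0 is free -> assigned | voices=[76 - - -]
Op 2: note_on(86): voice 1 is free -> assigned | voices=[76 86 - -]
Op 3: note_on(61): voice 2 is free -> assigned | voices=[76 86 61 -]
Op 4: note_off(86): free voice 1 | voices=[76 - 61 -]
Op 5: note_off(76): free voice 0 | voices=[- - 61 -]
Op 6: note_on(82): voice 0 is free -> assigned | voices=[82 - 61 -]
Op 7: note_on(60): voice 1 is free -> assigned | voices=[82 60 61 -]
Op 8: note_on(87): voice 3 is free -> assigned | voices=[82 60 61 87]
Op 9: note_off(61): free voice 2 | voices=[82 60 - 87]

Answer: 2 1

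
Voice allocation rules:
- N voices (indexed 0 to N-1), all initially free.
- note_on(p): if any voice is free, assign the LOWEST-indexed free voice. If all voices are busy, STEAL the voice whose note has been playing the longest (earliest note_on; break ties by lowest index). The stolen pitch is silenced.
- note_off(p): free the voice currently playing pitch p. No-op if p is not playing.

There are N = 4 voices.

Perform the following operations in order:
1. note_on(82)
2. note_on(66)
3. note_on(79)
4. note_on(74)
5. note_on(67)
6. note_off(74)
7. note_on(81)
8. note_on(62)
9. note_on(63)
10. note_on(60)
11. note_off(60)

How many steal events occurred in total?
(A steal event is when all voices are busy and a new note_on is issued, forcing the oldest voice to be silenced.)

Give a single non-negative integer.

Op 1: note_on(82): voice 0 is free -> assigned | voices=[82 - - -]
Op 2: note_on(66): voice 1 is free -> assigned | voices=[82 66 - -]
Op 3: note_on(79): voice 2 is free -> assigned | voices=[82 66 79 -]
Op 4: note_on(74): voice 3 is free -> assigned | voices=[82 66 79 74]
Op 5: note_on(67): all voices busy, STEAL voice 0 (pitch 82, oldest) -> assign | voices=[67 66 79 74]
Op 6: note_off(74): free voice 3 | voices=[67 66 79 -]
Op 7: note_on(81): voice 3 is free -> assigned | voices=[67 66 79 81]
Op 8: note_on(62): all voices busy, STEAL voice 1 (pitch 66, oldest) -> assign | voices=[67 62 79 81]
Op 9: note_on(63): all voices busy, STEAL voice 2 (pitch 79, oldest) -> assign | voices=[67 62 63 81]
Op 10: note_on(60): all voices busy, STEAL voice 0 (pitch 67, oldest) -> assign | voices=[60 62 63 81]
Op 11: note_off(60): free voice 0 | voices=[- 62 63 81]

Answer: 4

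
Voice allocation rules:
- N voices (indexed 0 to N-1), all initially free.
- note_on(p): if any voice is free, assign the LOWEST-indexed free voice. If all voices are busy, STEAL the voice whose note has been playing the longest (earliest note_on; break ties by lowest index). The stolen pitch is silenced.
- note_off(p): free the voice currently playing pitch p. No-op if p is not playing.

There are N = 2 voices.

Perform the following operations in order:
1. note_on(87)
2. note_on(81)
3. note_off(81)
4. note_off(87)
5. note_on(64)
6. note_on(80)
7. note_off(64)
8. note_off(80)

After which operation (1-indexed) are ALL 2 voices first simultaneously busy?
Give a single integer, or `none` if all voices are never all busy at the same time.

Answer: 2

Derivation:
Op 1: note_on(87): voice 0 is free -> assigned | voices=[87 -]
Op 2: note_on(81): voice 1 is free -> assigned | voices=[87 81]
Op 3: note_off(81): free voice 1 | voices=[87 -]
Op 4: note_off(87): free voice 0 | voices=[- -]
Op 5: note_on(64): voice 0 is free -> assigned | voices=[64 -]
Op 6: note_on(80): voice 1 is free -> assigned | voices=[64 80]
Op 7: note_off(64): free voice 0 | voices=[- 80]
Op 8: note_off(80): free voice 1 | voices=[- -]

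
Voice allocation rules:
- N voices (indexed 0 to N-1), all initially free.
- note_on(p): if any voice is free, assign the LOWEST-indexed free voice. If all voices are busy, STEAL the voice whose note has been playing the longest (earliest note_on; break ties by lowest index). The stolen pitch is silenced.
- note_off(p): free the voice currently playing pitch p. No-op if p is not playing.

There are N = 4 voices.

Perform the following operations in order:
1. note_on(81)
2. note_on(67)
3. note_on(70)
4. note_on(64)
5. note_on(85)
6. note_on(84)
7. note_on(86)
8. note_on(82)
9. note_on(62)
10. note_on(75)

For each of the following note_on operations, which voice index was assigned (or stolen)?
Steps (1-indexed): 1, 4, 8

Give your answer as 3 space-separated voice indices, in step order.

Op 1: note_on(81): voice 0 is free -> assigned | voices=[81 - - -]
Op 2: note_on(67): voice 1 is free -> assigned | voices=[81 67 - -]
Op 3: note_on(70): voice 2 is free -> assigned | voices=[81 67 70 -]
Op 4: note_on(64): voice 3 is free -> assigned | voices=[81 67 70 64]
Op 5: note_on(85): all voices busy, STEAL voice 0 (pitch 81, oldest) -> assign | voices=[85 67 70 64]
Op 6: note_on(84): all voices busy, STEAL voice 1 (pitch 67, oldest) -> assign | voices=[85 84 70 64]
Op 7: note_on(86): all voices busy, STEAL voice 2 (pitch 70, oldest) -> assign | voices=[85 84 86 64]
Op 8: note_on(82): all voices busy, STEAL voice 3 (pitch 64, oldest) -> assign | voices=[85 84 86 82]
Op 9: note_on(62): all voices busy, STEAL voice 0 (pitch 85, oldest) -> assign | voices=[62 84 86 82]
Op 10: note_on(75): all voices busy, STEAL voice 1 (pitch 84, oldest) -> assign | voices=[62 75 86 82]

Answer: 0 3 3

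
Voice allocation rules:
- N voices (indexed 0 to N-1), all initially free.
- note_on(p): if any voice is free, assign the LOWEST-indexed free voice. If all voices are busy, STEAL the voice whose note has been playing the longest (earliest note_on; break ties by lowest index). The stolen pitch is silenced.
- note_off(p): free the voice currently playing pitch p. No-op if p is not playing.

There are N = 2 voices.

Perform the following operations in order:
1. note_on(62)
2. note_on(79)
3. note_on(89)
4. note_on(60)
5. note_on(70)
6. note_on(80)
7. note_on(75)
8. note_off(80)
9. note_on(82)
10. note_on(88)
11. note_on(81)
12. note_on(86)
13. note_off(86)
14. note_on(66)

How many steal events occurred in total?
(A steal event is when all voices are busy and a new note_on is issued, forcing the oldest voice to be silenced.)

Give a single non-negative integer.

Answer: 8

Derivation:
Op 1: note_on(62): voice 0 is free -> assigned | voices=[62 -]
Op 2: note_on(79): voice 1 is free -> assigned | voices=[62 79]
Op 3: note_on(89): all voices busy, STEAL voice 0 (pitch 62, oldest) -> assign | voices=[89 79]
Op 4: note_on(60): all voices busy, STEAL voice 1 (pitch 79, oldest) -> assign | voices=[89 60]
Op 5: note_on(70): all voices busy, STEAL voice 0 (pitch 89, oldest) -> assign | voices=[70 60]
Op 6: note_on(80): all voices busy, STEAL voice 1 (pitch 60, oldest) -> assign | voices=[70 80]
Op 7: note_on(75): all voices busy, STEAL voice 0 (pitch 70, oldest) -> assign | voices=[75 80]
Op 8: note_off(80): free voice 1 | voices=[75 -]
Op 9: note_on(82): voice 1 is free -> assigned | voices=[75 82]
Op 10: note_on(88): all voices busy, STEAL voice 0 (pitch 75, oldest) -> assign | voices=[88 82]
Op 11: note_on(81): all voices busy, STEAL voice 1 (pitch 82, oldest) -> assign | voices=[88 81]
Op 12: note_on(86): all voices busy, STEAL voice 0 (pitch 88, oldest) -> assign | voices=[86 81]
Op 13: note_off(86): free voice 0 | voices=[- 81]
Op 14: note_on(66): voice 0 is free -> assigned | voices=[66 81]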